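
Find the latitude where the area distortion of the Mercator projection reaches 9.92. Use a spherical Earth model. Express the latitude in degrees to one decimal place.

Mercator areal scale is sec²φ.
sec²φ = 9.92  ⇒  cos²φ = 0.1008  ⇒  cos φ = 0.3175.
φ = arccos(0.3175) ≈ 71.5°.

71.5°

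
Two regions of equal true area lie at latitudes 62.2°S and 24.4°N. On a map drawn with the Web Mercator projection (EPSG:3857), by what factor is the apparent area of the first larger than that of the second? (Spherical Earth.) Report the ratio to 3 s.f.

Mercator is conformal with k = sec φ, so areal scale = k² = sec²φ.
At 62.2°: sec²(62.2°) = 1/0.4664² = 4.597.
At 24.4°: sec²(24.4°) = 1/0.9107² = 1.206.
Ratio = 4.597/1.206 = cos²(24.4°)/cos²(62.2°) ≈ 3.81.

3.81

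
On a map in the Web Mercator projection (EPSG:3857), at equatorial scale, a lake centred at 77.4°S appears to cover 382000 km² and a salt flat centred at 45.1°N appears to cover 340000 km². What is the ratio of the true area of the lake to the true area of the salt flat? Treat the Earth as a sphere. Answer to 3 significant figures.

0.107

On Mercator the areal scale is sec²φ, so true area = apparent × cos²φ.
True area of lake: 382000 × cos²(77.4°) = 382000 × 0.04759 = 18180 km².
True area of salt flat: 340000 × cos²(45.1°) = 340000 × 0.4983 = 169400 km².
Ratio = 18180 / 169400 ≈ 0.107.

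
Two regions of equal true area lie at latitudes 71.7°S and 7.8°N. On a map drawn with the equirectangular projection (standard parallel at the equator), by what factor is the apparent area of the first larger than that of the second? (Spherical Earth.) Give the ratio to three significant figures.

Plate carrée maps x = Rλ, y = Rφ. The meridian scale is h = 1 and the parallel scale is k = 1/cos φ = sec φ.
Areal scale at 71.7°: h·k = 1.000 × 3.185 = 3.185.
Areal scale at 7.8°: h·k = 1.000 × 1.009 = 1.009.
Ratio = 3.185/1.009 ≈ 3.16.

3.16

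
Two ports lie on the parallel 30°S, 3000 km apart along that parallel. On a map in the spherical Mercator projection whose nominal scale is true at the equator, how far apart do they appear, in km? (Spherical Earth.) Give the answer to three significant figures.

Mercator is conformal, so the point scale is isotropic: h = k = sec φ = 1/cos φ.
Along the parallel, k = sec 30° = 1/0.8660 = 1.155.
Map distance = 3000 × 1.155 ≈ 3460 km.

3460 km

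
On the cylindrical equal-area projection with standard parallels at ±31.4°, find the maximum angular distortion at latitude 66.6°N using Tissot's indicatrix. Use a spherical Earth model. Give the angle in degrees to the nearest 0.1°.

80.2°

For cylindrical equal-area with standard parallel φ₀, h = cos φ / cos φ₀ and k = cos φ₀ / cos φ, so h·k = 1.
At 66.6°: h = 0.4653, k = 2.149; principal scales a = 2.149, b = 0.4653.
sin(ω/2) = (a − b)/(a + b) = 1.684/2.614 = 0.6441, so ω = 2 arcsin(0.6441) ≈ 80.2°.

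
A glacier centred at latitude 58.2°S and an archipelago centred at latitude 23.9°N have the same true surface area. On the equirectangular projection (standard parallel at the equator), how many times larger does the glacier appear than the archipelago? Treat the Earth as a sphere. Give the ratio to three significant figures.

1.73

Plate carrée maps x = Rλ, y = Rφ. The meridian scale is h = 1 and the parallel scale is k = 1/cos φ = sec φ.
Areal scale at 58.2°: h·k = 1.000 × 1.898 = 1.898.
Areal scale at 23.9°: h·k = 1.000 × 1.094 = 1.094.
Ratio = 1.898/1.094 ≈ 1.73.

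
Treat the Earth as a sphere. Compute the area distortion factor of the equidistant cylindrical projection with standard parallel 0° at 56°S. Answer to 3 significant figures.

1.79

Plate carrée maps x = Rλ, y = Rφ. The meridian scale is h = 1 and the parallel scale is k = 1/cos φ = sec φ.
Areal scale = h·k = 1 × sec φ; at 56°, h = 1.000, k = 1.788, so h·k = 1.788.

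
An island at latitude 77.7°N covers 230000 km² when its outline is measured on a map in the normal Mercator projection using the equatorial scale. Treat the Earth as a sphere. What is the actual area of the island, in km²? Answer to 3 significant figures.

Mercator is conformal, so the point scale is isotropic: h = k = sec φ = 1/cos φ.
Areal scale = k² = sec²φ = 1/cos²(77.7°) = 1/0.2130² = 22.04.
True area = apparent / (areal scale) = 230000 / 22.04 ≈ 10400 km².

10400 km²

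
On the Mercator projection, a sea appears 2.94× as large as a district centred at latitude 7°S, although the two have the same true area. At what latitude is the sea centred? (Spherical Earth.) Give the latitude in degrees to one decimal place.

54.6°

For equal true areas on Mercator, apparent areas scale as sec²φ, so the ratio is cos²φ₂ / cos²φ₁.
cos²φ₂ / cos²φ₁ = 2.94  ⇒  cos φ₁ = cos 7° / √2.94 = 0.9925/1.715 = 0.5789.
φ₁ = arccos(0.5789) ≈ 54.6°.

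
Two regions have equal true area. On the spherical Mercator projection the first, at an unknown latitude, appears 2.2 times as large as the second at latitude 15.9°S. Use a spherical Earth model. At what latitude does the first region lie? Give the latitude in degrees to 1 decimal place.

On Mercator, (apparent₁)/(apparent₂) = sec²φ₁ / sec²φ₂ when true areas are equal.
cos²φ₂ / cos²φ₁ = 2.2  ⇒  cos φ₁ = cos 15.9° / √2.2 = 0.9617/1.483 = 0.6484.
φ₁ = arccos(0.6484) ≈ 49.6°.

49.6°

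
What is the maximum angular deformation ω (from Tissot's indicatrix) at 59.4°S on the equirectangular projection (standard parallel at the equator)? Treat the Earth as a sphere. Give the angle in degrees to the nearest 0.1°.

38.0°

For the equirectangular projection with φ₀ = 0 (plate carrée), h = 1 along meridians and k = sec φ along parallels.
At 59.4°: h = 1.000, k = 1.964; principal scales a = 1.964, b = 1.000.
sin(ω/2) = (a − b)/(a + b) = 0.9645/2.964 = 0.3253, so ω = 2 arcsin(0.3253) ≈ 38.0°.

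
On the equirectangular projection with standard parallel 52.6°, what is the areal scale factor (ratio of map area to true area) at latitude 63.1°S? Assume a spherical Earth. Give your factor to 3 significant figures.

In the equirectangular projection with standard parallel φ₀ = 52.6° (x = Rλ cos φ₀, y = Rφ), meridians are true-scale (h = 1) and the parallel scale is k = cos φ₀ / cos φ.
Areal scale = h·k = 1 × cos φ₀ / cos φ; at 63.1°, h = 1.000, k = 1.342, so h·k = 1.342.

1.34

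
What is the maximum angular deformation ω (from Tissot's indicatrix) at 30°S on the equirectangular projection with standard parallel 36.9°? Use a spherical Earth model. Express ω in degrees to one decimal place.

4.6°

The equidistant cylindrical projection with φ₀ = 36.9° has h = 1 (meridians true) and k = cos φ₀ / cos φ along parallels.
At 30°: h = 1.000, k = 0.9234; principal scales a = 1.000, b = 0.9234.
sin(ω/2) = (a − b)/(a + b) = 0.07660/1.923 = 0.03983, so ω = 2 arcsin(0.03983) ≈ 4.6°.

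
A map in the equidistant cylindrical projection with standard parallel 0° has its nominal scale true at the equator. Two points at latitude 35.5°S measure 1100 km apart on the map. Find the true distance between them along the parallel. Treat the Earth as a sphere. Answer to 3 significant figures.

896 km

For the equirectangular projection with φ₀ = 0 (plate carrée), h = 1 along meridians and k = sec φ along parallels.
Along the parallel at 35.5°, map distances are exaggerated by k = sec 35.5° = 1.228.
True distance = 1100 / 1.228 = 1100 × cos 35.5° ≈ 896 km.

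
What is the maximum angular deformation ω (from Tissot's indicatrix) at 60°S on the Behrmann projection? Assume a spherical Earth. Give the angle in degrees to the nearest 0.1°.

60.0°

Behrmann is a cylindrical equal-area projection with standard parallels at ±30°. For cylindrical equal-area with standard parallel φ₀, h = cos φ / cos φ₀ and k = cos φ₀ / cos φ, so h·k = 1.
At 60°: h = 0.5774, k = 1.732; principal scales a = 1.732, b = 0.5774.
sin(ω/2) = (a − b)/(a + b) = 1.155/2.309 = 0.5000, so ω = 2 arcsin(0.5000) ≈ 60.0°.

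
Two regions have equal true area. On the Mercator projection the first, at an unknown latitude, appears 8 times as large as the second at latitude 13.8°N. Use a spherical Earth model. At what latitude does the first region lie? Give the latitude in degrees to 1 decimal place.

69.9°

Mercator areal scale is sec²φ, so apparent-area ratio = sec²φ₁ / sec²φ₂ = cos²φ₂ / cos²φ₁.
cos²φ₂ / cos²φ₁ = 8  ⇒  cos φ₁ = cos 13.8° / √8 = 0.9711/2.828 = 0.3433.
φ₁ = arccos(0.3433) ≈ 69.9°.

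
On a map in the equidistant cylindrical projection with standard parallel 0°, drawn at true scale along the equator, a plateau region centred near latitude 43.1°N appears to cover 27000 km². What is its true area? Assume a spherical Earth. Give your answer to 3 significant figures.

19700 km²

For the equirectangular projection with φ₀ = 0 (plate carrée), h = 1 along meridians and k = sec φ along parallels.
Areal scale = h·k = 1 × sec φ; at 43.1°, h = 1.000, k = 1.370, so h·k = 1.370.
True area = apparent / (areal scale) = 27000 / 1.370 ≈ 19700 km².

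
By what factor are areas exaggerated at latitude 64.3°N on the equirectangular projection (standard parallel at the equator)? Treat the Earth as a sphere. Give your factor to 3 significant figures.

Plate carrée maps x = Rλ, y = Rφ. The meridian scale is h = 1 and the parallel scale is k = 1/cos φ = sec φ.
Areal scale = h·k = 1 × sec φ; at 64.3°, h = 1.000, k = 2.306, so h·k = 2.306.

2.31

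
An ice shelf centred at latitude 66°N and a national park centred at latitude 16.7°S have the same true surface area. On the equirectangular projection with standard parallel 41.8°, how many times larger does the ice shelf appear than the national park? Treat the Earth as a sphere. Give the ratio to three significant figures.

In the equirectangular projection with standard parallel φ₀ = 41.8° (x = Rλ cos φ₀, y = Rφ), meridians are true-scale (h = 1) and the parallel scale is k = cos φ₀ / cos φ.
Areal scale at 66°: h·k = 1.000 × 1.833 = 1.833.
Areal scale at 16.7°: h·k = 1.000 × 0.7783 = 0.7783.
Ratio = 1.833/0.7783 ≈ 2.35.

2.35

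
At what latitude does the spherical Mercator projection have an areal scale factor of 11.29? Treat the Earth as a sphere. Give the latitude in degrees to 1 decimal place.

72.7°

Mercator areal scale is sec²φ.
sec²φ = 11.29  ⇒  cos²φ = 0.08857  ⇒  cos φ = 0.2976.
φ = arccos(0.2976) ≈ 72.7°.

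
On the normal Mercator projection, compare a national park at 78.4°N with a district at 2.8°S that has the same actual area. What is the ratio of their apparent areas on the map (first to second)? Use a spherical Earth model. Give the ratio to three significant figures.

24.7

Mercator is conformal with k = sec φ, so areal scale = k² = sec²φ.
At 78.4°: sec²(78.4°) = 1/0.2011² = 24.73.
At 2.8°: sec²(2.8°) = 1/0.9988² = 1.002.
Ratio = 24.73/1.002 = cos²(2.8°)/cos²(78.4°) ≈ 24.7.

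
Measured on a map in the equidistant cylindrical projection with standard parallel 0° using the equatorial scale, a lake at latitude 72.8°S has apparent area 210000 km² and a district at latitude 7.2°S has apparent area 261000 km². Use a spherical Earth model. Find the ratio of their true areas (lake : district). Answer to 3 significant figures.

On the plate carrée, areal scale = h·k = 1 × sec φ, so true area = apparent × cos φ.
True area of lake: 210000 × cos(72.8°) = 210000 × 0.2957 = 62100 km².
True area of district: 261000 × cos(7.2°) = 261000 × 0.9921 = 258900 km².
Ratio = 62100 / 258900 ≈ 0.240.

0.240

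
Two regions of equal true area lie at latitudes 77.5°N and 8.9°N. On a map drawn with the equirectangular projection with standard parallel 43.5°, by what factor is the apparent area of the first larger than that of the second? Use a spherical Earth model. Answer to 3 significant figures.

The equidistant cylindrical projection with φ₀ = 43.5° has h = 1 (meridians true) and k = cos φ₀ / cos φ along parallels.
Areal scale at 77.5°: h·k = 1.000 × 3.351 = 3.351.
Areal scale at 8.9°: h·k = 1.000 × 0.7342 = 0.7342.
Ratio = 3.351/0.7342 ≈ 4.56.

4.56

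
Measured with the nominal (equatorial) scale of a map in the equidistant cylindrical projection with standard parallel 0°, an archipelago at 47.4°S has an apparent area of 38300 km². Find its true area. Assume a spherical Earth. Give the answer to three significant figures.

Plate carrée maps x = Rλ, y = Rφ. The meridian scale is h = 1 and the parallel scale is k = 1/cos φ = sec φ.
Areal scale = h·k = 1 × sec φ; at 47.4°, h = 1.000, k = 1.477, so h·k = 1.477.
True area = apparent / (areal scale) = 38300 / 1.477 ≈ 25900 km².

25900 km²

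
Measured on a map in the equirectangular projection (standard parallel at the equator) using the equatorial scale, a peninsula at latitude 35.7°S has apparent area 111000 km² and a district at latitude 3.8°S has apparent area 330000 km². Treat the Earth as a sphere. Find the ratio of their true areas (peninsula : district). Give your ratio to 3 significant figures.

On the plate carrée, areal scale = h·k = 1 × sec φ, so true area = apparent × cos φ.
True area of peninsula: 111000 × cos(35.7°) = 111000 × 0.8121 = 90140 km².
True area of district: 330000 × cos(3.8°) = 330000 × 0.9978 = 329300 km².
Ratio = 90140 / 329300 ≈ 0.274.

0.274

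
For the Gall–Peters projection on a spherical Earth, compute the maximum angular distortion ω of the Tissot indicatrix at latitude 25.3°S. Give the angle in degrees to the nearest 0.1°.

27.9°

The Gall–Peters projection is cylindrical equal-area with φ₀ = 45°. For cylindrical equal-area with standard parallel φ₀, h = cos φ / cos φ₀ and k = cos φ₀ / cos φ, so h·k = 1.
At 25.3°: h = 1.279, k = 0.7821; principal scales a = 1.279, b = 0.7821.
sin(ω/2) = (a − b)/(a + b) = 0.4964/2.061 = 0.2409, so ω = 2 arcsin(0.2409) ≈ 27.9°.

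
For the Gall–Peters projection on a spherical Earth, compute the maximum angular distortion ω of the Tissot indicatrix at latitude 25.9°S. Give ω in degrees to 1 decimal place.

The Gall–Peters projection is cylindrical equal-area with φ₀ = 45°. Cylindrical equal-area (φ₀ = 45°): h = cos φ / cos 45° along meridians, k = cos 45° / cos φ along parallels; h·k = 1.
At 25.9°: h = 1.272, k = 0.7861; principal scales a = 1.272, b = 0.7861.
sin(ω/2) = (a − b)/(a + b) = 0.4861/2.058 = 0.2362, so ω = 2 arcsin(0.2362) ≈ 27.3°.

27.3°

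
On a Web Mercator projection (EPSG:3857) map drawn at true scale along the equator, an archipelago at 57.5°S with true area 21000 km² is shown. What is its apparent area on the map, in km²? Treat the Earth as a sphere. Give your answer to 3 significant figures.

For Mercator, h = k = sec φ (a conformal cylindrical projection has a single point scale, 1/cos φ).
Areal scale = k² = sec²φ = 1/cos²(57.5°) = 1/0.5373² = 3.464.
Apparent area = 21000 × 3.464 ≈ 72700 km².

72700 km²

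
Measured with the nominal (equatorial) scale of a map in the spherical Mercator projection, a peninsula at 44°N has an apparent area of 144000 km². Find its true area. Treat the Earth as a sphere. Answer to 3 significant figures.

74500 km²

For Mercator, h = k = sec φ (a conformal cylindrical projection has a single point scale, 1/cos φ).
Areal scale = k² = sec²φ = 1/cos²(44°) = 1/0.7193² = 1.933.
True area = apparent / (areal scale) = 144000 / 1.933 ≈ 74500 km².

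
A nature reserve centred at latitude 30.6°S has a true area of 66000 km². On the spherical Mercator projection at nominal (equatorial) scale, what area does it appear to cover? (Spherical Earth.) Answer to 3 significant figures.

For Mercator, h = k = sec φ (a conformal cylindrical projection has a single point scale, 1/cos φ).
Areal scale = k² = sec²φ = 1/cos²(30.6°) = 1/0.8607² = 1.350.
Apparent area = 66000 × 1.350 ≈ 89100 km².

89100 km²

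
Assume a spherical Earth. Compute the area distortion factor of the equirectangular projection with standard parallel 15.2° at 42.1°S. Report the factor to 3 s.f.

In the equirectangular projection with standard parallel φ₀ = 15.2° (x = Rλ cos φ₀, y = Rφ), meridians are true-scale (h = 1) and the parallel scale is k = cos φ₀ / cos φ.
Areal scale = h·k = 1 × cos φ₀ / cos φ; at 42.1°, h = 1.000, k = 1.301, so h·k = 1.301.

1.30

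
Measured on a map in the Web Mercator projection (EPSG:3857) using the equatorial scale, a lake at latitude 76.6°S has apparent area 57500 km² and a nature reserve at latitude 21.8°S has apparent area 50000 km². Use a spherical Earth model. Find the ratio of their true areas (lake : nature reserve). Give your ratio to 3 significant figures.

0.0716

Mercator's areal exaggeration is sec²φ; hence true area = (apparent area) · cos²φ.
True area of lake: 57500 × cos²(76.6°) = 57500 × 0.05371 = 3088 km².
True area of nature reserve: 50000 × cos²(21.8°) = 50000 × 0.8621 = 43100 km².
Ratio = 3088 / 43100 ≈ 0.0716.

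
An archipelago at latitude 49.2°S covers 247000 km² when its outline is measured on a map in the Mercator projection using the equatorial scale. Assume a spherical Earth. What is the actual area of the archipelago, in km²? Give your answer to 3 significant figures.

105000 km²

Mercator is conformal, so the point scale is isotropic: h = k = sec φ = 1/cos φ.
Areal scale = k² = sec²φ = 1/cos²(49.2°) = 1/0.6534² = 2.342.
True area = apparent / (areal scale) = 247000 / 2.342 ≈ 105000 km².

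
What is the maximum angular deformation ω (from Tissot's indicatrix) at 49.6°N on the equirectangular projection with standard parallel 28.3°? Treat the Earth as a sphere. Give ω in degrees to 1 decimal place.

17.5°

With standard parallel φ₀ = 28.3°, the equirectangular projection gives x = Rλ cos φ₀, y = Rφ, so h = 1 and k = cos 28.3° / cos φ.
At 49.6°: h = 1.000, k = 1.359; principal scales a = 1.359, b = 1.000.
sin(ω/2) = (a − b)/(a + b) = 0.3585/2.359 = 0.1520, so ω = 2 arcsin(0.1520) ≈ 17.5°.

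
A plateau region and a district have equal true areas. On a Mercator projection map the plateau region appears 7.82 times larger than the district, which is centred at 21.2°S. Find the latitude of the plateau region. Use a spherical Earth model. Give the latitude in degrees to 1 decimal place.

Mercator areal scale is sec²φ, so apparent-area ratio = sec²φ₁ / sec²φ₂ = cos²φ₂ / cos²φ₁.
cos²φ₂ / cos²φ₁ = 7.82  ⇒  cos φ₁ = cos 21.2° / √7.82 = 0.9323/2.796 = 0.3334.
φ₁ = arccos(0.3334) ≈ 70.5°.

70.5°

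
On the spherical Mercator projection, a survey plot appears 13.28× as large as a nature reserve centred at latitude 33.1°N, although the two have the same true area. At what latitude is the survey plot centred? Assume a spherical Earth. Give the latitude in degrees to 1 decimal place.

Mercator areal scale is sec²φ, so apparent-area ratio = sec²φ₁ / sec²φ₂ = cos²φ₂ / cos²φ₁.
cos²φ₂ / cos²φ₁ = 13.28  ⇒  cos φ₁ = cos 33.1° / √13.28 = 0.8377/3.644 = 0.2299.
φ₁ = arccos(0.2299) ≈ 76.7°.

76.7°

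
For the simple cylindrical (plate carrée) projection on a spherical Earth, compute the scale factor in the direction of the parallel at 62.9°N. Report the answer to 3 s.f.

For the equirectangular projection with φ₀ = 0 (plate carrée), h = 1 along meridians and k = sec φ along parallels.
k = 1/cos 62.9° = 1/0.4555 = 2.195.

2.20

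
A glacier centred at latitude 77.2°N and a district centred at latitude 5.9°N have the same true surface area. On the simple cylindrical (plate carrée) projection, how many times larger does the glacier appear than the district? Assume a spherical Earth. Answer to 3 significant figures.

Plate carrée maps x = Rλ, y = Rφ. The meridian scale is h = 1 and the parallel scale is k = 1/cos φ = sec φ.
Areal scale at 77.2°: h·k = 1.000 × 4.514 = 4.514.
Areal scale at 5.9°: h·k = 1.000 × 1.005 = 1.005.
Ratio = 4.514/1.005 ≈ 4.49.

4.49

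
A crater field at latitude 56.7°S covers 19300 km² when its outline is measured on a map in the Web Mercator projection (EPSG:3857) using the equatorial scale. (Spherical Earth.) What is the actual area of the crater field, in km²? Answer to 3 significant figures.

The Mercator projection is conformal; its linear scale factor is the same in every direction and equals sec φ = 1/cos φ.
Areal scale = k² = sec²φ = 1/cos²(56.7°) = 1/0.5490² = 3.318.
True area = apparent / (areal scale) = 19300 / 3.318 ≈ 5820 km².

5820 km²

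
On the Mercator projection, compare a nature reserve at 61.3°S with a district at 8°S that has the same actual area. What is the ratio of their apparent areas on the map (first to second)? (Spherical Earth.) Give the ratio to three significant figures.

Mercator is conformal with k = sec φ, so areal scale = k² = sec²φ.
At 61.3°: sec²(61.3°) = 1/0.4802² = 4.336.
At 8°: sec²(8°) = 1/0.9903² = 1.020.
Ratio = 4.336/1.020 = cos²(8°)/cos²(61.3°) ≈ 4.25.

4.25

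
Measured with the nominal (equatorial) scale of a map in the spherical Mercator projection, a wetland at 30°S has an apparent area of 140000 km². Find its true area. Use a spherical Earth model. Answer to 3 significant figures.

For Mercator, h = k = sec φ (a conformal cylindrical projection has a single point scale, 1/cos φ).
Areal scale = k² = sec²φ = 1/cos²(30°) = 1/0.8660² = 1.333.
True area = apparent / (areal scale) = 140000 / 1.333 ≈ 105000 km².

105000 km²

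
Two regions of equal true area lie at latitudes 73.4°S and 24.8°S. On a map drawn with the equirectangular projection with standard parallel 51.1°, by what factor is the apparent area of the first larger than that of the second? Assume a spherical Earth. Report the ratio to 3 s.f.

The equidistant cylindrical projection with φ₀ = 51.1° has h = 1 (meridians true) and k = cos φ₀ / cos φ along parallels.
Areal scale at 73.4°: h·k = 1.000 × 2.198 = 2.198.
Areal scale at 24.8°: h·k = 1.000 × 0.6918 = 0.6918.
Ratio = 2.198/0.6918 ≈ 3.18.

3.18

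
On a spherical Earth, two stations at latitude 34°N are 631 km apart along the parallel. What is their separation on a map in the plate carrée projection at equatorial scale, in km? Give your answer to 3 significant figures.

Plate carrée maps x = Rλ, y = Rφ. The meridian scale is h = 1 and the parallel scale is k = 1/cos φ = sec φ.
Along the parallel, k = sec 34° = 1/0.8290 = 1.206.
Map distance = 631 × 1.206 ≈ 761 km.

761 km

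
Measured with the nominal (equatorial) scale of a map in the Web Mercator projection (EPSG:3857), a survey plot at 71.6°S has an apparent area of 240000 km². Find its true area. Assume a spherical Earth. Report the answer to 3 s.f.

23900 km²

Mercator is conformal, so the point scale is isotropic: h = k = sec φ = 1/cos φ.
Areal scale = k² = sec²φ = 1/cos²(71.6°) = 1/0.3156² = 10.04.
True area = apparent / (areal scale) = 240000 / 10.04 ≈ 23900 km².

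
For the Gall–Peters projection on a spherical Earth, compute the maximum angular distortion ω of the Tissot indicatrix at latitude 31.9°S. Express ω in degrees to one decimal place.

The Gall–Peters projection is cylindrical equal-area with φ₀ = 45°. A cylindrical equal-area projection with standard parallel φ₀ has meridian scale h = cos φ / cos φ₀ and parallel scale k = cos φ₀ / cos φ (so areas are preserved, h·k = 1).
At 31.9°: h = 1.201, k = 0.8329; principal scales a = 1.201, b = 0.8329.
sin(ω/2) = (a − b)/(a + b) = 0.3677/2.034 = 0.1808, so ω = 2 arcsin(0.1808) ≈ 20.8°.

20.8°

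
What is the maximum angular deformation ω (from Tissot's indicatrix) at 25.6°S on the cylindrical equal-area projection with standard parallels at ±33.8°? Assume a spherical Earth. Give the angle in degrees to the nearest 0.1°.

9.4°

A cylindrical equal-area projection with standard parallel φ₀ has meridian scale h = cos φ / cos φ₀ and parallel scale k = cos φ₀ / cos φ (so areas are preserved, h·k = 1).
At 25.6°: h = 1.085, k = 0.9214; principal scales a = 1.085, b = 0.9214.
sin(ω/2) = (a − b)/(a + b) = 0.1638/2.007 = 0.08164, so ω = 2 arcsin(0.08164) ≈ 9.4°.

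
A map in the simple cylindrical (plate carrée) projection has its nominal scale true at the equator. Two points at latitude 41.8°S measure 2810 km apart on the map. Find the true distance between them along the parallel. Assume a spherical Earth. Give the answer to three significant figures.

For the equirectangular projection with φ₀ = 0 (plate carrée), h = 1 along meridians and k = sec φ along parallels.
Along the parallel at 41.8°, map distances are exaggerated by k = sec 41.8° = 1.341.
True distance = 2810 / 1.341 = 2810 × cos 41.8° ≈ 2090 km.

2090 km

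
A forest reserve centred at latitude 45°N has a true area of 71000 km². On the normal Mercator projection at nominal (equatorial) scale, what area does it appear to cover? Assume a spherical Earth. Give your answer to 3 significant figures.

142000 km²

The Mercator projection is conformal; its linear scale factor is the same in every direction and equals sec φ = 1/cos φ.
Areal scale = k² = sec²φ = 1/cos²(45°) = 1/0.7071² = 2.000.
Apparent area = 71000 × 2.000 ≈ 142000 km².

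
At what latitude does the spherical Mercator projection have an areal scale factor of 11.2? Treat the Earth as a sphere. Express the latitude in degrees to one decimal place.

72.6°

Mercator areal scale is sec²φ.
sec²φ = 11.2  ⇒  cos²φ = 0.08929  ⇒  cos φ = 0.2988.
φ = arccos(0.2988) ≈ 72.6°.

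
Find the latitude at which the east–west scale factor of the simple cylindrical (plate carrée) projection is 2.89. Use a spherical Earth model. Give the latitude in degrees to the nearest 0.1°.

69.8°

Plate carrée: h = 1, k = sec φ along parallels.
sec φ = 2.89  ⇒  cos φ = 0.3460  ⇒  φ ≈ 69.8°.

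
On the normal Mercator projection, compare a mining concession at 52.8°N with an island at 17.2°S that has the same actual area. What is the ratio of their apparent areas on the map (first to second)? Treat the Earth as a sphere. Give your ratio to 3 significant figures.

2.50

Mercator is conformal with k = sec φ, so areal scale = k² = sec²φ.
At 52.8°: sec²(52.8°) = 1/0.6046² = 2.736.
At 17.2°: sec²(17.2°) = 1/0.9553² = 1.096.
Ratio = 2.736/1.096 = cos²(17.2°)/cos²(52.8°) ≈ 2.50.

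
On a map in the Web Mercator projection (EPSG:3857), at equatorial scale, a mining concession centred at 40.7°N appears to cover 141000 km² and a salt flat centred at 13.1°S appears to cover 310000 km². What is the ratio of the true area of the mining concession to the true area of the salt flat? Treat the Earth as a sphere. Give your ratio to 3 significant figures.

On Mercator the areal scale is sec²φ, so true area = apparent × cos²φ.
True area of mining concession: 141000 × cos²(40.7°) = 141000 × 0.5748 = 81040 km².
True area of salt flat: 310000 × cos²(13.1°) = 310000 × 0.9486 = 294100 km².
Ratio = 81040 / 294100 ≈ 0.276.

0.276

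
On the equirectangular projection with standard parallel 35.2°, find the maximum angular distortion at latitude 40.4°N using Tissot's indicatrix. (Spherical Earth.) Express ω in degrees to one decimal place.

4.0°

With standard parallel φ₀ = 35.2°, the equirectangular projection gives x = Rλ cos φ₀, y = Rφ, so h = 1 and k = cos 35.2° / cos φ.
At 40.4°: h = 1.000, k = 1.073; principal scales a = 1.073, b = 1.000.
sin(ω/2) = (a − b)/(a + b) = 0.07302/2.073 = 0.03522, so ω = 2 arcsin(0.03522) ≈ 4.0°.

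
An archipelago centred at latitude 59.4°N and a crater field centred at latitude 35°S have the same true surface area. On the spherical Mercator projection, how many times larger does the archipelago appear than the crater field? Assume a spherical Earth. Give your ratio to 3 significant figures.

2.59

Mercator is conformal with k = sec φ, so areal scale = k² = sec²φ.
At 59.4°: sec²(59.4°) = 1/0.5090² = 3.859.
At 35°: sec²(35°) = 1/0.8192² = 1.490.
Ratio = 3.859/1.490 = cos²(35°)/cos²(59.4°) ≈ 2.59.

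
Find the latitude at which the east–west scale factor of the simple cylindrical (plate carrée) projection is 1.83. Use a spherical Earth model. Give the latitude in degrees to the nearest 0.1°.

56.9°

Plate carrée: h = 1, k = sec φ along parallels.
sec φ = 1.83  ⇒  cos φ = 0.5464  ⇒  φ ≈ 56.9°.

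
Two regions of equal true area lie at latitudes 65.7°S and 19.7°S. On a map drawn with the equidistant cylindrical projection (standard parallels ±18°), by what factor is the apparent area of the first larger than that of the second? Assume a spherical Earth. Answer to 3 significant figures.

In the equirectangular projection with standard parallel φ₀ = 18° (x = Rλ cos φ₀, y = Rφ), meridians are true-scale (h = 1) and the parallel scale is k = cos φ₀ / cos φ.
Areal scale at 65.7°: h·k = 1.000 × 2.311 = 2.311.
Areal scale at 19.7°: h·k = 1.000 × 1.010 = 1.010.
Ratio = 2.311/1.010 ≈ 2.29.

2.29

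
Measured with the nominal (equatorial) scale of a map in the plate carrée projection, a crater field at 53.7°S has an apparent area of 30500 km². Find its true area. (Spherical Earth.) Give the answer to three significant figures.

18100 km²

Plate carrée maps x = Rλ, y = Rφ. The meridian scale is h = 1 and the parallel scale is k = 1/cos φ = sec φ.
Areal scale = h·k = 1 × sec φ; at 53.7°, h = 1.000, k = 1.689, so h·k = 1.689.
True area = apparent / (areal scale) = 30500 / 1.689 ≈ 18100 km².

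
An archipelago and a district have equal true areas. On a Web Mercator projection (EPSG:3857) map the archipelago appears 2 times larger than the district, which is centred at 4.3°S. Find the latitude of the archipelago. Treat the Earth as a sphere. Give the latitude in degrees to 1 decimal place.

45.2°

Mercator areal scale is sec²φ, so apparent-area ratio = sec²φ₁ / sec²φ₂ = cos²φ₂ / cos²φ₁.
cos²φ₂ / cos²φ₁ = 2  ⇒  cos φ₁ = cos 4.3° / √2 = 0.9972/1.414 = 0.7051.
φ₁ = arccos(0.7051) ≈ 45.2°.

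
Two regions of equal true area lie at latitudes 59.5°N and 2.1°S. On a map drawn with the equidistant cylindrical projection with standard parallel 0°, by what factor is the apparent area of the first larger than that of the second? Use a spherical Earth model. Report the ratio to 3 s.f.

1.97

Plate carrée maps x = Rλ, y = Rφ. The meridian scale is h = 1 and the parallel scale is k = 1/cos φ = sec φ.
Areal scale at 59.5°: h·k = 1.000 × 1.970 = 1.970.
Areal scale at 2.1°: h·k = 1.000 × 1.001 = 1.001.
Ratio = 1.970/1.001 ≈ 1.97.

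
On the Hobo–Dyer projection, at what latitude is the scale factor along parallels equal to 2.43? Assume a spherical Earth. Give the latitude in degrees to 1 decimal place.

70.9°

The Hobo–Dyer projection is cylindrical equal-area with φ₀ = 37.5°. For cylindrical equal-area with standard parallel φ₀, h = cos φ / cos φ₀ and k = cos φ₀ / cos φ, so h·k = 1.
k = cos φ₀ / cos φ = 2.43  ⇒  cos φ = cos 37.5° / 2.43 = 0.3265.
φ = arccos(0.3265) ≈ 70.9°.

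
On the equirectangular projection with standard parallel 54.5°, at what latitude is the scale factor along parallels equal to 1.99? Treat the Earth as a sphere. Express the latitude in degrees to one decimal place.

The equidistant cylindrical projection with φ₀ = 54.5° has h = 1 (meridians true) and k = cos φ₀ / cos φ along parallels.
k = cos φ₀ / cos φ = 1.99  ⇒  cos φ = cos 54.5° / 1.99 = 0.2918.
φ = arccos(0.2918) ≈ 73.0°.

73.0°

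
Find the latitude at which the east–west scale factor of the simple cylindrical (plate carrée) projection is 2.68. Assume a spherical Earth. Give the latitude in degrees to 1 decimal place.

68.1°

Plate carrée: h = 1, k = sec φ along parallels.
sec φ = 2.68  ⇒  cos φ = 0.3731  ⇒  φ ≈ 68.1°.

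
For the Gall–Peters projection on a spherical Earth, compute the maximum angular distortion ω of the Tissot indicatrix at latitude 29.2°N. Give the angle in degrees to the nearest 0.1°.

24.0°

The Gall–Peters projection is cylindrical equal-area with φ₀ = 45°. Cylindrical equal-area (φ₀ = 45°): h = cos φ / cos 45° along meridians, k = cos 45° / cos φ along parallels; h·k = 1.
At 29.2°: h = 1.234, k = 0.8100; principal scales a = 1.234, b = 0.8100.
sin(ω/2) = (a − b)/(a + b) = 0.4245/2.045 = 0.2076, so ω = 2 arcsin(0.2076) ≈ 24.0°.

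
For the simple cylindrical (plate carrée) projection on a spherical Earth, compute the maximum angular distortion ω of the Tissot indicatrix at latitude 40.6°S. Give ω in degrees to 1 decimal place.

15.7°

For the equirectangular projection with φ₀ = 0 (plate carrée), h = 1 along meridians and k = sec φ along parallels.
At 40.6°: h = 1.000, k = 1.317; principal scales a = 1.317, b = 1.000.
sin(ω/2) = (a − b)/(a + b) = 0.3171/2.317 = 0.1368, so ω = 2 arcsin(0.1368) ≈ 15.7°.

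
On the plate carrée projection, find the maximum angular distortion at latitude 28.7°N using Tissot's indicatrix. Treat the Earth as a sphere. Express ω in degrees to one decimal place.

7.5°

For the equirectangular projection with φ₀ = 0 (plate carrée), h = 1 along meridians and k = sec φ along parallels.
At 28.7°: h = 1.000, k = 1.140; principal scales a = 1.140, b = 1.000.
sin(ω/2) = (a − b)/(a + b) = 0.1401/2.140 = 0.06545, so ω = 2 arcsin(0.06545) ≈ 7.5°.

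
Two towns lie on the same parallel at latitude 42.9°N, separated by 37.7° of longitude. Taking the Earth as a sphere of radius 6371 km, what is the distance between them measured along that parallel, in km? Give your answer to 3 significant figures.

Arc length along a parallel = R cos φ · Δλ (with Δλ in radians).
= 6371 × cos 42.9° × (37.7° × π/180) = 6371 × 0.7325 × 0.6580 ≈ 3070 km.

3070 km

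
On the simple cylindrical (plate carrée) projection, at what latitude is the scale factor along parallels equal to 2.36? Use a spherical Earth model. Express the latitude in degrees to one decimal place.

Plate carrée: h = 1, k = sec φ along parallels.
sec φ = 2.36  ⇒  cos φ = 0.4237  ⇒  φ ≈ 64.9°.

64.9°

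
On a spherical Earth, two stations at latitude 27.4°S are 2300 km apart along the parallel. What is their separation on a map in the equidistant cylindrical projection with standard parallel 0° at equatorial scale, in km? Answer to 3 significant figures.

2590 km

In the plate carrée (x = Rλ, y = Rφ), meridians are true-scale (h = 1) and parallels are stretched by k = sec φ.
Along the parallel, k = sec 27.4° = 1/0.8878 = 1.126.
Map distance = 2300 × 1.126 ≈ 2590 km.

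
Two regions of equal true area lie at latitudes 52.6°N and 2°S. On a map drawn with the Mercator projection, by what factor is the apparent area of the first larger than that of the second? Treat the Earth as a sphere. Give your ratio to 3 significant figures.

On Mercator, area is exaggerated by sec²φ = 1/cos²φ.
At 52.6°: sec²(52.6°) = 1/0.6074² = 2.711.
At 2°: sec²(2°) = 1/0.9994² = 1.001.
Ratio = 2.711/1.001 = cos²(2°)/cos²(52.6°) ≈ 2.71.

2.71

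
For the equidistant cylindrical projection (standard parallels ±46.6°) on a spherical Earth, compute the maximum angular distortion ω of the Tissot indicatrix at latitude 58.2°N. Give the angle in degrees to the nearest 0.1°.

The equidistant cylindrical projection with φ₀ = 46.6° has h = 1 (meridians true) and k = cos φ₀ / cos φ along parallels.
At 58.2°: h = 1.000, k = 1.304; principal scales a = 1.304, b = 1.000.
sin(ω/2) = (a − b)/(a + b) = 0.3039/2.304 = 0.1319, so ω = 2 arcsin(0.1319) ≈ 15.2°.

15.2°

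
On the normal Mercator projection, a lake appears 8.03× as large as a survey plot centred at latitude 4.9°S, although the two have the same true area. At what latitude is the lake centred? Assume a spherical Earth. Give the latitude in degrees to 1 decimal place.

For equal true areas on Mercator, apparent areas scale as sec²φ, so the ratio is cos²φ₂ / cos²φ₁.
cos²φ₂ / cos²φ₁ = 8.03  ⇒  cos φ₁ = cos 4.9° / √8.03 = 0.9963/2.834 = 0.3516.
φ₁ = arccos(0.3516) ≈ 69.4°.

69.4°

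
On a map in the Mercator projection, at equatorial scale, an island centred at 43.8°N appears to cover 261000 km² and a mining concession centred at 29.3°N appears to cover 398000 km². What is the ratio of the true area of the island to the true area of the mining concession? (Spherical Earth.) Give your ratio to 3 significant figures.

Since Mercator area scale is 1/cos²φ, the true area equals the apparent area multiplied by cos²φ.
True area of island: 261000 × cos²(43.8°) = 261000 × 0.5209 = 136000 km².
True area of mining concession: 398000 × cos²(29.3°) = 398000 × 0.7605 = 302700 km².
Ratio = 136000 / 302700 ≈ 0.449.

0.449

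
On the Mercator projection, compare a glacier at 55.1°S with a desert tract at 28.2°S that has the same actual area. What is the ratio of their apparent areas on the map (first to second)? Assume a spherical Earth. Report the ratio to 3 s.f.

2.37

On Mercator, area is exaggerated by sec²φ = 1/cos²φ.
At 55.1°: sec²(55.1°) = 1/0.5721² = 3.055.
At 28.2°: sec²(28.2°) = 1/0.8813² = 1.288.
Ratio = 3.055/1.288 = cos²(28.2°)/cos²(55.1°) ≈ 2.37.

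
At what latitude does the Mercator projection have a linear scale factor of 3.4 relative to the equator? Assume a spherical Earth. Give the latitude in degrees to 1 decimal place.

72.9°

Mercator scale is k = sec φ = 1/cos φ.
1/cos φ = 3.4  ⇒  cos φ = 0.2941  ⇒  φ = arccos(0.2941) ≈ 72.9°.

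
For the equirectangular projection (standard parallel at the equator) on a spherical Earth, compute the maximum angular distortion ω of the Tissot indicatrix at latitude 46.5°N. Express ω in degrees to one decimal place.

21.3°

For the equirectangular projection with φ₀ = 0 (plate carrée), h = 1 along meridians and k = sec φ along parallels.
At 46.5°: h = 1.000, k = 1.453; principal scales a = 1.453, b = 1.000.
sin(ω/2) = (a − b)/(a + b) = 0.4527/2.453 = 0.1846, so ω = 2 arcsin(0.1846) ≈ 21.3°.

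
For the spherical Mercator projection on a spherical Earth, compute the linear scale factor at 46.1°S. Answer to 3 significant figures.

The Mercator projection is conformal; its linear scale factor is the same in every direction and equals sec φ = 1/cos φ.
k = 1/cos 46.1° = 1/0.6934 = 1.442.

1.44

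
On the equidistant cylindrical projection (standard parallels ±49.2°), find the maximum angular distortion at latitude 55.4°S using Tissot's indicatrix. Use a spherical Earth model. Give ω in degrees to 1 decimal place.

8.0°

In the equirectangular projection with standard parallel φ₀ = 49.2° (x = Rλ cos φ₀, y = Rφ), meridians are true-scale (h = 1) and the parallel scale is k = cos φ₀ / cos φ.
At 55.4°: h = 1.000, k = 1.151; principal scales a = 1.151, b = 1.000.
sin(ω/2) = (a − b)/(a + b) = 0.1507/2.151 = 0.07007, so ω = 2 arcsin(0.07007) ≈ 8.0°.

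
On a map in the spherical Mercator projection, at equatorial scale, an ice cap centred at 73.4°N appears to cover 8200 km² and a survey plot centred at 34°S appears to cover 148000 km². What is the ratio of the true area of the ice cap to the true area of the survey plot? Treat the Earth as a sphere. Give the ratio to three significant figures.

On Mercator the areal scale is sec²φ, so true area = apparent × cos²φ.
True area of ice cap: 8200 × cos²(73.4°) = 8200 × 0.08162 = 669.3 km².
True area of survey plot: 148000 × cos²(34°) = 148000 × 0.6873 = 101700 km².
Ratio = 669.3 / 101700 ≈ 0.00658.

0.00658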